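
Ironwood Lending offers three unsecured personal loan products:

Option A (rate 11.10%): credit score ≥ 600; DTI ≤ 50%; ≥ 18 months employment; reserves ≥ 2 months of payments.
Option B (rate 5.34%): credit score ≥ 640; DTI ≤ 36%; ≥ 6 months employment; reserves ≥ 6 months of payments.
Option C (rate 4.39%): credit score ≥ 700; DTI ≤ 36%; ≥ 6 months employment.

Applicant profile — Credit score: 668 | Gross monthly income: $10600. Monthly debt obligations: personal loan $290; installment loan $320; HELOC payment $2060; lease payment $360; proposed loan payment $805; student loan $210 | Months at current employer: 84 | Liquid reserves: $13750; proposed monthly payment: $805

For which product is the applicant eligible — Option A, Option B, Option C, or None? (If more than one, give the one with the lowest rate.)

Total debts = (290 + 320 + 2,060 + 360 + 805 + 210) = 4,045; DTI = 4,045/10,600 = 38.2%.
Reserves = 13,750/805 = 17.1 months.
Option A: score 668 ≥ 600; DTI 38.2% ≤ 50%; employment 84 ≥ 18 mo; reserves 17.1 ≥ 2 mo → qualifies.
Option B: score 668 ≥ 640; DTI 38.2% > 36%; employment 84 ≥ 6 mo; reserves 17.1 ≥ 6 mo → does not qualify.
Option C: score 668 < 700; DTI 38.2% > 36%; employment 84 ≥ 6 mo → does not qualify.

Option A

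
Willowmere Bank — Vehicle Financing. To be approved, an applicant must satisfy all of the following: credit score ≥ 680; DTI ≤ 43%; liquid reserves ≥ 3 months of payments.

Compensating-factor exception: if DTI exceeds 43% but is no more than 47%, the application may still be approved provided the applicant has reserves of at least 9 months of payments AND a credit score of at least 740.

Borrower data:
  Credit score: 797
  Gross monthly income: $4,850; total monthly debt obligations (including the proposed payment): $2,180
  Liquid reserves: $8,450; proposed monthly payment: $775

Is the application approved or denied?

Approved

Credit score 797 ≥ 680 (meets base)
DTI: 2,180 ÷ 4,850 = 44.9%, over the 43% base limit.
Reserves = 8,450/775 = 10.9 months ≥ 3
44.9% falls in the override range (43%–47%), so the compensating-factor test applies.
Override check — reserves: 10.9 mo (ok); score: 797 (ok).
Both override conditions satisfied; DTI exception granted.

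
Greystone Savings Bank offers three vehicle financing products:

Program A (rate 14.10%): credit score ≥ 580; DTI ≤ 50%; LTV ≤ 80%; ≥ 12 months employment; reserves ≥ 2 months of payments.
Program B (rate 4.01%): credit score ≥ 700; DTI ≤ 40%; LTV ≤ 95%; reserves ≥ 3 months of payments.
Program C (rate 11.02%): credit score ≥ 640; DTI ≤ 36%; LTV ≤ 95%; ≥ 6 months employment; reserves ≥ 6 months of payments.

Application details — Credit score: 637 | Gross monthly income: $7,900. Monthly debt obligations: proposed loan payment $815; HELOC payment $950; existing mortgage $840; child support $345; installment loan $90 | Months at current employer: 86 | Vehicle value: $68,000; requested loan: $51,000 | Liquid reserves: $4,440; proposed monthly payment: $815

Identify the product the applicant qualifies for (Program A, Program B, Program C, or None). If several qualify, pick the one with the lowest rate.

Program A

Total debts = (815 + 950 + 840 + 345 + 90) = 3,040; DTI = 3,040/7,900 = 38.5%.
LTV = 51,000/68,000 = 75%.
Reserves = 4,440/815 = 5.4 months.
Program A: score 637 ≥ 580; DTI 38.5% ≤ 50%; LTV 75% ≤ 80%; employment 86 ≥ 12 mo; reserves 5.4 ≥ 2 mo → qualifies.
Program B: score 637 < 700; DTI 38.5% ≤ 40%; LTV 75% ≤ 95%; reserves 5.4 ≥ 3 mo → does not qualify.
Program C: score 637 < 640; DTI 38.5% > 36%; LTV 75% ≤ 95%; employment 86 ≥ 6 mo; reserves 5.4 < 6 mo → does not qualify.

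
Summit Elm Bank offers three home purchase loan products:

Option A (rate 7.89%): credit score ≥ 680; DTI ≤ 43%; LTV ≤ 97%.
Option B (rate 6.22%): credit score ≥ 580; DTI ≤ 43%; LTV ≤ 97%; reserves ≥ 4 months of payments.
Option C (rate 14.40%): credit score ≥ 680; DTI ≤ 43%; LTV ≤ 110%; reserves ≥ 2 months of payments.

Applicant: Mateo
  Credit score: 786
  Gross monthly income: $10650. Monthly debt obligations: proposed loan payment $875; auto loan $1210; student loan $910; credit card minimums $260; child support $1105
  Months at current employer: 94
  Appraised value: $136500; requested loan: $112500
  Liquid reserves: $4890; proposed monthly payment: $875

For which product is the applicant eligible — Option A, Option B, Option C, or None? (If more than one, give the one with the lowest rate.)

Total debts = (875 + 1,210 + 910 + 260 + 1,105) = 4,360; DTI = 4,360/10,650 = 40.9%.
LTV = 112,500/136,500 = 82.4%.
Reserves = 4,890/875 = 5.6 months.
Option A: score 786 ≥ 680; DTI 40.9% ≤ 43%; LTV 82.4% ≤ 97% → qualifies.
Option B: score 786 ≥ 580; DTI 40.9% ≤ 43%; LTV 82.4% ≤ 97%; reserves 5.6 ≥ 4 mo → qualifies.
Option C: score 786 ≥ 680; DTI 40.9% ≤ 43%; LTV 82.4% ≤ 110%; reserves 5.6 ≥ 2 mo → qualifies.
Qualifying: Option A, Option B, Option C. Lowest rate is 6.22% → Option B.

Option B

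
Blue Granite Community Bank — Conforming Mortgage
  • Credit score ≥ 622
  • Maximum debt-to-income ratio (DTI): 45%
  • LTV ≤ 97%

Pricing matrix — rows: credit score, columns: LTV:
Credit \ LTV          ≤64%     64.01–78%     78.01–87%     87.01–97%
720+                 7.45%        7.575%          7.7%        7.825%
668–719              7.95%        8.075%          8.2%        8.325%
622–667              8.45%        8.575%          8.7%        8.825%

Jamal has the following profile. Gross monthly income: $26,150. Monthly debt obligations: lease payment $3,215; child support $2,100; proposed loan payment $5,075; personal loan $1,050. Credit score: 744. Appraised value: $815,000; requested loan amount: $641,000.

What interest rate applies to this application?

Credit score 744 ≥ 622; Total monthly debts = (3,215 + 2,100 + 5,075 + 1,050) = 11,440. DTI = 11,440/26,150 = 43.7% ≤ 45%
Loan-to-value = 641,000/815,000 = 78.7% — pass (97% max)
Row: 744 falls in 720+. Column: 78.7% falls in 78.01–87%. Rate = 7.7%.

7.7%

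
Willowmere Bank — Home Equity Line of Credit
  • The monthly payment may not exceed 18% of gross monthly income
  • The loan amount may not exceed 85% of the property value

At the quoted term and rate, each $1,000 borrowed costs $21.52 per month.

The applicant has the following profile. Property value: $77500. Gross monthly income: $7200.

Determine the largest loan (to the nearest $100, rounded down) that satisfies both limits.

Payment cap: 18% × $7,200 = $1,296/month.
At $21.52 per $1,000, that supports 1,296/21.52 × 1,000 ≈ $60,223 → $60,200.
LTV cap: 85% × $77,500 = $65,875 → $65,800.
Binding constraint: payment-to-income.

$60,200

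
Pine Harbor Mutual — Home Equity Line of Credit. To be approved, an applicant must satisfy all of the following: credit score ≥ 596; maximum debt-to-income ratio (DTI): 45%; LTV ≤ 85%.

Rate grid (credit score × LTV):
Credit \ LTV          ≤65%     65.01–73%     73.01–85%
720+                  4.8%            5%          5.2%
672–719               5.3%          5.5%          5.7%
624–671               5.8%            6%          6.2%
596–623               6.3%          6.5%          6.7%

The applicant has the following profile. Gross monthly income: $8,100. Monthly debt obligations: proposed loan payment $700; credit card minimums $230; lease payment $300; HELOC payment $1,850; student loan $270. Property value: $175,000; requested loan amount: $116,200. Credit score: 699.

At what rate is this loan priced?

Credit score 699 ≥ 596; Total monthly debts = (700 + 230 + 300 + 1,850 + 270) = 3,350. DTI: 3,350 ÷ 8,100 = 41.4%, within the 45% cap
LTV: 116,200 ÷ 175,000 = 66.4%, within 85% cap
Row: 699 falls in 672–719. Column: 66.4% falls in 65.01–73%. Rate = 5.5%.

5.5%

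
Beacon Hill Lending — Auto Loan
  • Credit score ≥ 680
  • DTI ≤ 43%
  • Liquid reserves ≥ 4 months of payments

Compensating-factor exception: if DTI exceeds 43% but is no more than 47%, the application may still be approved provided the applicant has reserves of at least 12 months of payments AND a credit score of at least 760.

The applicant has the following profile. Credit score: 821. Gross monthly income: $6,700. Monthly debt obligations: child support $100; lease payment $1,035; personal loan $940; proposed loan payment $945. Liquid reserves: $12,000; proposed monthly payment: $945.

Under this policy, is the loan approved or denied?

Approved

Credit score 821 ≥ 680 (meets base)
Total debts = (100 + 1,035 + 940 + 945) = 3,020. DTI: 3,020 ÷ 6,700 = 45.1%, over the 43% base limit.
Liquid reserves cover 12,000/945 = 12.7 months — ≥ 4 required
DTI 45.1% is within the 43%–47% exception band; checking compensating factors.
Reserves 12.7 ≥ 12 months; credit score 821 ≥ 760.
Both override conditions satisfied; DTI exception granted.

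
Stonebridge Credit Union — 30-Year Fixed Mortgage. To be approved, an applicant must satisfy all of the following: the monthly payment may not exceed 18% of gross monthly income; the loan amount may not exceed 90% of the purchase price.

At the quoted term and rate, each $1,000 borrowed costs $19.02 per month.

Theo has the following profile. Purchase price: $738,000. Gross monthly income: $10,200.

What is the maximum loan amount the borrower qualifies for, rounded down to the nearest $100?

Payment cap: 18% × $10,200 = $1,836/month.
At $19.02 per $1,000, that supports 1,836/19.02 × 1,000 ≈ $96,529 → $96,500.
LTV cap: 90% × $738,000 = $664,200 → $664,200.
Binding constraint: payment-to-income.

$96,500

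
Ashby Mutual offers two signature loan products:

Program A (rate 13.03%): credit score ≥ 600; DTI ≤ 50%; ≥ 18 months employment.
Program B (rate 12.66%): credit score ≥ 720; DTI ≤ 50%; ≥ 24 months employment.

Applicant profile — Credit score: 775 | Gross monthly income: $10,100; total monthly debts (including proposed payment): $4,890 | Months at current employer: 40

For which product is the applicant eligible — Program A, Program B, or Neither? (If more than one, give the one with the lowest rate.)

Program B

DTI = 4,890/10,100 = 48.4%.
Program A: score 775 ≥ 600; DTI 48.4% ≤ 50%; employment 40 ≥ 18 mo → qualifies.
Program B: score 775 ≥ 720; DTI 48.4% ≤ 50%; employment 40 ≥ 24 mo → qualifies.
Qualifying: Program A, Program B. Lowest rate is 12.66% → Program B.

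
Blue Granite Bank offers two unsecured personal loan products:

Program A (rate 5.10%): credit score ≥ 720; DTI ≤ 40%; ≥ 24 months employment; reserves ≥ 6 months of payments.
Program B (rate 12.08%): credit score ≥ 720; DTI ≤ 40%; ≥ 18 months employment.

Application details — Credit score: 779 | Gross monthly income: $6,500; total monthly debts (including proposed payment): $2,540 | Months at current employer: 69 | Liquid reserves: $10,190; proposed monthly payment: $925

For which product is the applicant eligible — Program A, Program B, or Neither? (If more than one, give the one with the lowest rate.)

Program A

DTI = 2,540/6,500 = 39.1%.
Reserves = 10,190/925 = 11.0 months.
Program A: score 779 ≥ 720; DTI 39.1% ≤ 40%; employment 69 ≥ 24 mo; reserves 11.0 ≥ 6 mo → qualifies.
Program B: score 779 ≥ 720; DTI 39.1% ≤ 40%; employment 69 ≥ 18 mo → qualifies.
Qualifying: Program A, Program B. Lowest rate is 5.10% → Program A.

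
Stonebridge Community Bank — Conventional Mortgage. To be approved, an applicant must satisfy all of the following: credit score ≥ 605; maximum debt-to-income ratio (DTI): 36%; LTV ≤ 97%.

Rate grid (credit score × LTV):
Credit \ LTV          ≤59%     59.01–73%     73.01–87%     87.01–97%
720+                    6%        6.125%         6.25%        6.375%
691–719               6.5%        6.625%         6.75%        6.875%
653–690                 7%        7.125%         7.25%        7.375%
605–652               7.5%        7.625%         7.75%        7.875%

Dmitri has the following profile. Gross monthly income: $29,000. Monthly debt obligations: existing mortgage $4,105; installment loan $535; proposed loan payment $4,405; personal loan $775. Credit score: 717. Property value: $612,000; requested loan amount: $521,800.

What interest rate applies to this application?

6.75%

Credit score 717 ≥ 605; Total monthly debts = (4,105 + 535 + 4,405 + 775) = 9,820. Debt-to-income = 9,820/29,000 = 33.9% — meets 36% limit
LTV = 521,800/612,000 = 85.3% ≤ 97%
Credit 717 → row 691–719; LTV 85.3% → column 73.01–87%. Grid cell → 6.75%.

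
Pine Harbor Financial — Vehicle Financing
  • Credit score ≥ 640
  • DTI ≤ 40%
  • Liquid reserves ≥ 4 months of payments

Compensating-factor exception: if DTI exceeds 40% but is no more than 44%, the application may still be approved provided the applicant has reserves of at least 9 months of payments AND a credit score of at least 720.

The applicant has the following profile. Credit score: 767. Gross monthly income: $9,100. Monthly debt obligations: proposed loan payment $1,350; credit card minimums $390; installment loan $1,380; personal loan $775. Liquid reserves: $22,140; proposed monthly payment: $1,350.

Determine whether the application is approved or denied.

Approved

Credit score 767 ≥ 640 (meets base)
Total debts = (1,350 + 390 + 1,380 + 775) = 3,895. DTI: 3,895 ÷ 9,100 = 42.8%, over the 40% base limit.
Reserves: 22,140 ÷ 1,350 = 16.4 months (meets 4-month minimum)
42.8% falls in the override range (40%–44%), so the compensating-factor test applies.
Override check — reserves: 16.4 mo (ok); score: 767 (ok).
Both compensating conditions met → exception applies.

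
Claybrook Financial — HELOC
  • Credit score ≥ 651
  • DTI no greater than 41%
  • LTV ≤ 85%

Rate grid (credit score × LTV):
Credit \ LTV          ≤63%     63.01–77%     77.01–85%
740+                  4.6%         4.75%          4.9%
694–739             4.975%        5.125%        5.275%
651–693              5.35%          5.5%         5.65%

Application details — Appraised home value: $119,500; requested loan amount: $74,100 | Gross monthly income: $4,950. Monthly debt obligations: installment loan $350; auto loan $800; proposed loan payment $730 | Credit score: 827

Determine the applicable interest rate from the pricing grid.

4.6%

Credit score 827 ≥ 651; Total monthly debts = (350 + 800 + 730) = 1,880. Debt-to-income = 1,880/4,950 = 38% — meets 41% limit
LTV: 74,100 ÷ 119,500 = 62%, within 85% cap
Credit 827 → row 740+; LTV 62% → column ≤63%. Grid cell → 4.6%.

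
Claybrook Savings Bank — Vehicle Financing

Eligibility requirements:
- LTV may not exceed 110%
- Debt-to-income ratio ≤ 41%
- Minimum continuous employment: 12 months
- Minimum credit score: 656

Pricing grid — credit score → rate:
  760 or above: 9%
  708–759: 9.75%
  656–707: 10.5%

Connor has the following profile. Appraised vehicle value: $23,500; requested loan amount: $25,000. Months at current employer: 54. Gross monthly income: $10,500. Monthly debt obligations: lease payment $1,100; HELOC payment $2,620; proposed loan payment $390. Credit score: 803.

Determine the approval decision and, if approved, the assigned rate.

Credit score 803 ≥ 656 (meets minimum)
Total monthly debts = (1,100 + 2,620 + 390) = 4,110. Debt-to-income = 4,110/10,500 = 39.1% — meets 41% limit
Employment 54 ≥ 12 months
Loan-to-value = 25,000/23,500 = 106.4% — pass (110% max)
All requirements met. Score 803 falls in the 760 or above tier → 9%.

Approved at 9%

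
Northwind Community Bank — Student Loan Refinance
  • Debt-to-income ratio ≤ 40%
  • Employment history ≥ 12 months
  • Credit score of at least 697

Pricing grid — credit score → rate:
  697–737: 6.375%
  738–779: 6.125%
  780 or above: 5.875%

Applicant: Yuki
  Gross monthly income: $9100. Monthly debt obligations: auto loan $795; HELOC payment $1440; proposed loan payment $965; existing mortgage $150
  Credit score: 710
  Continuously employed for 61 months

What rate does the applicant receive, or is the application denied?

Approved at 6.375%

Credit score 710 ≥ 697 (meets minimum)
Total monthly debts = (795 + 1,440 + 965 + 150) = 3,350. DTI: 3,350 ÷ 9,100 = 36.8%, within the 40% cap
Employment 61 ≥ 12 months
All requirements met. Score 710 falls in the 697–737 tier → 6.375%.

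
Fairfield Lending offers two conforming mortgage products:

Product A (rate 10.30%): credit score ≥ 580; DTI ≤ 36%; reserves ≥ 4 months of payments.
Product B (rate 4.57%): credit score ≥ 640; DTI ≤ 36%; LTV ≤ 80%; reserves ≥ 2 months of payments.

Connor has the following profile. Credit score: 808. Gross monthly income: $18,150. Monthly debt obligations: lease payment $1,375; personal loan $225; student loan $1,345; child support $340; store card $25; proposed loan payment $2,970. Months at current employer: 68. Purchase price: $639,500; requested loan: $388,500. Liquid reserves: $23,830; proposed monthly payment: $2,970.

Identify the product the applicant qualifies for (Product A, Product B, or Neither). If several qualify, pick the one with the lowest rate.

Product B

Total debts = (1,375 + 225 + 1,345 + 340 + 25 + 2,970) = 6,280; DTI = 6,280/18,150 = 34.6%.
LTV = 388,500/639,500 = 60.8%.
Reserves = 23,830/2,970 = 8.0 months.
Product A: score 808 ≥ 580; DTI 34.6% ≤ 36%; reserves 8.0 ≥ 4 mo → qualifies.
Product B: score 808 ≥ 640; DTI 34.6% ≤ 36%; LTV 60.8% ≤ 80%; reserves 8.0 ≥ 2 mo → qualifies.
Qualifying: Product A, Product B. Lowest rate is 4.57% → Product B.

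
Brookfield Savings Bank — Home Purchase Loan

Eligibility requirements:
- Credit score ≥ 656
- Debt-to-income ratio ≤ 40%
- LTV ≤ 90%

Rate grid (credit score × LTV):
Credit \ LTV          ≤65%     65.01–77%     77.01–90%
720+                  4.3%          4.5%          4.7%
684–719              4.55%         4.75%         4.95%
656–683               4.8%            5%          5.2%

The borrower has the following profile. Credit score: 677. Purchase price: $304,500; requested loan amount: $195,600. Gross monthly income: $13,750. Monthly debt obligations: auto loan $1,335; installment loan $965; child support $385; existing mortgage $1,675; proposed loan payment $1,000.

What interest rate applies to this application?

4.8%

Credit score 677 ≥ 656; Total monthly debts = (1,335 + 965 + 385 + 1,675 + 1,000) = 5,360. DTI = 5,360/13,750 = 39% ≤ 40%
Loan-to-value = 195,600/304,500 = 64.2% — pass (90% max)
Score 677 is in the 656–683 band; LTV 64.2% is in the ≤65% band → 4.8%.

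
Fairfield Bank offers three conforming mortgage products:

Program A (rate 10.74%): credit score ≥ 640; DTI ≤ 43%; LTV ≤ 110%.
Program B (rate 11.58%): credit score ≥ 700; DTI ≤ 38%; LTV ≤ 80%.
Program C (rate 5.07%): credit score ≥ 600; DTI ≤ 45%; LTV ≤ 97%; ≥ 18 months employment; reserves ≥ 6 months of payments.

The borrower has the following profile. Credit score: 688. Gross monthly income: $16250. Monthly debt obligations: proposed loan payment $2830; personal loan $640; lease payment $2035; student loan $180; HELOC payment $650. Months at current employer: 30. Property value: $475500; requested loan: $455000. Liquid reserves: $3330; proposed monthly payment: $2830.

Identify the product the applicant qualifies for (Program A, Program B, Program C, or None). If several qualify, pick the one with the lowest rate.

Total debts = (2,830 + 640 + 2,035 + 180 + 650) = 6,335; DTI = 6,335/16,250 = 39%.
LTV = 455,000/475,500 = 95.7%.
Reserves = 3,330/2,830 = 1.2 months.
Program A: score 688 ≥ 640; DTI 39% ≤ 43%; LTV 95.7% ≤ 110% → qualifies.
Program B: score 688 < 700; DTI 39% > 38%; LTV 95.7% > 80% → does not qualify.
Program C: score 688 ≥ 600; DTI 39% ≤ 45%; LTV 95.7% ≤ 97%; employment 30 ≥ 18 mo; reserves 1.2 < 6 mo → does not qualify.

Program A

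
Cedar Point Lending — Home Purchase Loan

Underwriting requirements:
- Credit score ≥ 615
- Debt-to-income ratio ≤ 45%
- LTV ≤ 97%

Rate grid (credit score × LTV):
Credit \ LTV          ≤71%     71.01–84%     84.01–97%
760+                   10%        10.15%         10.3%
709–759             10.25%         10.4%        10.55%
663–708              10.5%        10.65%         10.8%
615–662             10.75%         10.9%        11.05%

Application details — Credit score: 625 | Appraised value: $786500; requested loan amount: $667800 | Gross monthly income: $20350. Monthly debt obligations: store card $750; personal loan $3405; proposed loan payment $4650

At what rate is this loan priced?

Credit score 625 ≥ 615; Total monthly debts = (750 + 3,405 + 4,650) = 8,805. DTI = 8,805/20,350 = 43.3% ≤ 45%
Loan-to-value = 667,800/786,500 = 84.9% — pass (97% max)
Row: 625 falls in 615–662. Column: 84.9% falls in 84.01–97%. Rate = 11.05%.

11.05%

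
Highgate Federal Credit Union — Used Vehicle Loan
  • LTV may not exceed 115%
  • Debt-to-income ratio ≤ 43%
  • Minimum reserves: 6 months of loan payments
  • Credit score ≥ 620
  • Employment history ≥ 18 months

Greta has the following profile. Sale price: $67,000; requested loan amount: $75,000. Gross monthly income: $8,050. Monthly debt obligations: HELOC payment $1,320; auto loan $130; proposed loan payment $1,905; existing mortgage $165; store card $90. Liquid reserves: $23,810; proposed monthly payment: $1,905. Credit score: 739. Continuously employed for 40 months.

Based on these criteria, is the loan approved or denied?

Denied

Loan-to-value = 75,000/67,000 = 111.9% — pass (115% max)
Total monthly debts = (1,320 + 130 + 1,905 + 165 + 90) = 3,610. Debt-to-income = 3,610/8,050 = 44.8% — over 43% limit
Liquid reserves cover 23,810/1,905 = 12.5 months — ≥ 6 required
Credit score 739 ≥ 620 (meets)
Employment 40 ≥ 18 months
Fails on DTI.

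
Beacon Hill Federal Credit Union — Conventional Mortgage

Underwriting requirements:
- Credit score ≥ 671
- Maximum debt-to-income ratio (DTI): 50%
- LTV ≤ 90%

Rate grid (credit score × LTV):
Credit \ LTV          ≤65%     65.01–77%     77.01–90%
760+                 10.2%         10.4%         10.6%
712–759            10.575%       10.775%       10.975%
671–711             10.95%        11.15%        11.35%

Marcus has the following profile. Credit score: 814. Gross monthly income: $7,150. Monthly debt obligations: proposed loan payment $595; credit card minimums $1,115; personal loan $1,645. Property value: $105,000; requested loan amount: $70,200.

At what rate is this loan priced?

Credit score 814 ≥ 671; Total monthly debts = (595 + 1,115 + 1,645) = 3,355. Debt-to-income = 3,355/7,150 = 46.9% — meets 50% limit
LTV: 70,200 ÷ 105,000 = 66.9%, within 90% cap
Score 814 is in the 760+ band; LTV 66.9% is in the 65.01–77% band → 10.4%.

10.4%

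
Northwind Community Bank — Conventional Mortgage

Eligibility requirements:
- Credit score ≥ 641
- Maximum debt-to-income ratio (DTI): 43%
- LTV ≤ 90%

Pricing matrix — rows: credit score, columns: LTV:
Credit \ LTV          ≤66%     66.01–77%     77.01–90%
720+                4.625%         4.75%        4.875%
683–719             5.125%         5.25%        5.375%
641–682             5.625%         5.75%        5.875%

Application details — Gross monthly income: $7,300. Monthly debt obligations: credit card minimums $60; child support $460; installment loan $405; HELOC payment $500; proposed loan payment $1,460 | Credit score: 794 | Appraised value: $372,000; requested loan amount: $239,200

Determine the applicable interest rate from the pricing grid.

Credit score 794 ≥ 641; Total monthly debts = (60 + 460 + 405 + 500 + 1,460) = 2,885. Debt-to-income = 2,885/7,300 = 39.5% — meets 43% limit
LTV: 239,200 ÷ 372,000 = 64.3%, within 90% cap
Score 794 is in the 720+ band; LTV 64.3% is in the ≤66% band → 4.625%.

4.625%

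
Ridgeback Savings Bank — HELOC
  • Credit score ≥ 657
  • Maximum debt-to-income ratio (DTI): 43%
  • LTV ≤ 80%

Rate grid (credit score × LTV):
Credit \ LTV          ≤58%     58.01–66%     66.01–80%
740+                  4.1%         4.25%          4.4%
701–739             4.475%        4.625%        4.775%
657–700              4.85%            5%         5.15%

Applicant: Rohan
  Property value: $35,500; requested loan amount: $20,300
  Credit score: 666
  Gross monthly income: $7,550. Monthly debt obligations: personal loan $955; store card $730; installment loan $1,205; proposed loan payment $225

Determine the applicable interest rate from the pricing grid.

Credit score 666 ≥ 657; Total monthly debts = (955 + 730 + 1,205 + 225) = 3,115. DTI = 3,115/7,550 = 41.3% ≤ 43%
LTV = 20,300/35,500 = 57.2% ≤ 80%
Score 666 is in the 657–700 band; LTV 57.2% is in the ≤58% band → 4.85%.

4.85%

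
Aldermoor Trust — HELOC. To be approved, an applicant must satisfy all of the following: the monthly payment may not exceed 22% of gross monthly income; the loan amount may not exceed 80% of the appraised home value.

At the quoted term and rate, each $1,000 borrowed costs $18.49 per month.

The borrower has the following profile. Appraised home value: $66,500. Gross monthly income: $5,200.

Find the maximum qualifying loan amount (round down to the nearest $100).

$53,200

Payment cap: 22% × $5,200 = $1,144/month.
At $18.49 per $1,000, that supports 1,144/18.49 × 1,000 ≈ $61,871 → $61,800.
LTV cap: 80% × $66,500 = $53,200 → $53,200.
Binding constraint: loan-to-value.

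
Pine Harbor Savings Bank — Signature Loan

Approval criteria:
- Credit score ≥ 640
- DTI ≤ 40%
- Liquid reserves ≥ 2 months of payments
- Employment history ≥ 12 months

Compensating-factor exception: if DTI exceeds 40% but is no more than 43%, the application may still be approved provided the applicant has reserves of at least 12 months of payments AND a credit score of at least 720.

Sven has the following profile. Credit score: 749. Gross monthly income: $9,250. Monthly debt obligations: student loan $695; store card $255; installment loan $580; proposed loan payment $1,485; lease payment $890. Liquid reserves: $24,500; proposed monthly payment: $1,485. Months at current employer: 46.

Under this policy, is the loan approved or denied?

Credit score 749 ≥ 640 (meets base)
Total debts = (695 + 255 + 580 + 1,485 + 890) = 3,905. DTI: 3,905 ÷ 9,250 = 42.2%, over the 40% base limit.
Liquid reserves cover 24,500/1,485 = 16.5 months — ≥ 2 required
Employment 46 ≥ 12 months
42.2% falls in the override range (40%–43%), so the compensating-factor test applies.
Override check — reserves: 16.5 mo (ok); score: 749 (ok).
Both override conditions satisfied; DTI exception granted.

Approved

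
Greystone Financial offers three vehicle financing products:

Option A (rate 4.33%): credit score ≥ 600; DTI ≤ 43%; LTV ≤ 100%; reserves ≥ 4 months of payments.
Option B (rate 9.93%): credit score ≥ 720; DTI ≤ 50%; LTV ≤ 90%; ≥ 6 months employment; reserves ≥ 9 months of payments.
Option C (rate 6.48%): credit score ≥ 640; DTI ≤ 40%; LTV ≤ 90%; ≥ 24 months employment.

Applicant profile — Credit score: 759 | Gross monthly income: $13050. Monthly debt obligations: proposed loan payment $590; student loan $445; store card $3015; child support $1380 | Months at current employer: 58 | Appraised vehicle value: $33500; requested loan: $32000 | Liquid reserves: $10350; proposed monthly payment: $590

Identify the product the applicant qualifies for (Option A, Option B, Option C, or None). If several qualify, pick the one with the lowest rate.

Total debts = (590 + 445 + 3,015 + 1,380) = 5,430; DTI = 5,430/13,050 = 41.6%.
LTV = 32,000/33,500 = 95.5%.
Reserves = 10,350/590 = 17.5 months.
Option A: score 759 ≥ 600; DTI 41.6% ≤ 43%; LTV 95.5% ≤ 100%; reserves 17.5 ≥ 4 mo → qualifies.
Option B: score 759 ≥ 720; DTI 41.6% ≤ 50%; LTV 95.5% > 90%; employment 58 ≥ 6 mo; reserves 17.5 ≥ 9 mo → does not qualify.
Option C: score 759 ≥ 640; DTI 41.6% > 40%; LTV 95.5% > 90%; employment 58 ≥ 24 mo → does not qualify.

Option A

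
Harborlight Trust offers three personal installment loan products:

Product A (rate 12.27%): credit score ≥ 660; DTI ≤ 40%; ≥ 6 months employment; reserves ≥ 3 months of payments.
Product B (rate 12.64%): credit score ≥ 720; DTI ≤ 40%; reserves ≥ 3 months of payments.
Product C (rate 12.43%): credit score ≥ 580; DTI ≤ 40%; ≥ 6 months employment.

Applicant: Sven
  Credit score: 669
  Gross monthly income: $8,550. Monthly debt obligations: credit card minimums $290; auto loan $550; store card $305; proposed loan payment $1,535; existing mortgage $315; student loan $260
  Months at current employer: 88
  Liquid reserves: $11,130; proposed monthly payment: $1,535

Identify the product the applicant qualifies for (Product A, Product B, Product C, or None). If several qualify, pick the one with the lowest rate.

Product A

Total debts = (290 + 550 + 305 + 1,535 + 315 + 260) = 3,255; DTI = 3,255/8,550 = 38.1%.
Reserves = 11,130/1,535 = 7.3 months.
Product A: score 669 ≥ 660; DTI 38.1% ≤ 40%; employment 88 ≥ 6 mo; reserves 7.3 ≥ 3 mo → qualifies.
Product B: score 669 < 720; DTI 38.1% ≤ 40%; reserves 7.3 ≥ 3 mo → does not qualify.
Product C: score 669 ≥ 580; DTI 38.1% ≤ 40%; employment 88 ≥ 6 mo → qualifies.
Qualifying: Product A, Product C. Lowest rate is 12.27% → Product A.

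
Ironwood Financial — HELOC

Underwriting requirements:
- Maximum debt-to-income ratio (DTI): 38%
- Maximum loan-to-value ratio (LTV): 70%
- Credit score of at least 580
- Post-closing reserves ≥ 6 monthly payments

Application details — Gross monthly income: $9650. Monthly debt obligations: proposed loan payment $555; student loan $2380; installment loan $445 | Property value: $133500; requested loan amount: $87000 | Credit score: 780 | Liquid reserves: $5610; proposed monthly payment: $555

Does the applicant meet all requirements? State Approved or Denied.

Approved

Total monthly debts = (555 + 2,380 + 445) = 3,380. DTI = 3,380/9,650 = 35% ≤ 38%
LTV = 87,000/133,500 = 65.2% ≤ 70%
Credit score 780 ≥ 580 (meets)
Liquid reserves cover 5,610/555 = 10.1 months — ≥ 6 required
All criteria satisfied.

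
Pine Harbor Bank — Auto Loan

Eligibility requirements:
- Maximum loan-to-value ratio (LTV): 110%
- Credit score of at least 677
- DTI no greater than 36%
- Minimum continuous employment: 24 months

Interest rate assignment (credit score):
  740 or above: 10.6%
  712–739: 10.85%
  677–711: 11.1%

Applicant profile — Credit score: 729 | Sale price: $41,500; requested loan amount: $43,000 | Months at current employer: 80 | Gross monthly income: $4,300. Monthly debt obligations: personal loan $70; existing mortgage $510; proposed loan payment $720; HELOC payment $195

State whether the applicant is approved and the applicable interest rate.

Credit score 729 ≥ 677 (meets minimum)
LTV: 43,000 ÷ 41,500 = 103.6%, within 110% cap
Total monthly debts = (70 + 510 + 720 + 195) = 1,495. Debt-to-income = 1,495/4,300 = 34.8% — meets 36% limit
Employment 80 ≥ 24 months
All requirements met. Score 729 falls in the 712–739 tier → 10.85%.

Approved at 10.85%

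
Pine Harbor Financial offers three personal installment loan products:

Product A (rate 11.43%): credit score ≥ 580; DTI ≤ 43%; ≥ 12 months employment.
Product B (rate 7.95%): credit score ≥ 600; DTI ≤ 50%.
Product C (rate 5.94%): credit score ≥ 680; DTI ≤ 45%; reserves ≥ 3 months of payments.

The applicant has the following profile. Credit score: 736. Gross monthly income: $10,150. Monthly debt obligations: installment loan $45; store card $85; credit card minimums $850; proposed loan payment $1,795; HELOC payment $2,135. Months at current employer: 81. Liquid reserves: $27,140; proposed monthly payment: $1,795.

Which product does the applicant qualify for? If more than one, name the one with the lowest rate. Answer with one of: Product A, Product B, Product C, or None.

Total debts = (45 + 85 + 850 + 1,795 + 2,135) = 4,910; DTI = 4,910/10,150 = 48.4%.
Reserves = 27,140/1,795 = 15.1 months.
Product A: score 736 ≥ 580; DTI 48.4% > 43%; employment 81 ≥ 12 mo → does not qualify.
Product B: score 736 ≥ 600; DTI 48.4% ≤ 50% → qualifies.
Product C: score 736 ≥ 680; DTI 48.4% > 45%; reserves 15.1 ≥ 3 mo → does not qualify.

Product B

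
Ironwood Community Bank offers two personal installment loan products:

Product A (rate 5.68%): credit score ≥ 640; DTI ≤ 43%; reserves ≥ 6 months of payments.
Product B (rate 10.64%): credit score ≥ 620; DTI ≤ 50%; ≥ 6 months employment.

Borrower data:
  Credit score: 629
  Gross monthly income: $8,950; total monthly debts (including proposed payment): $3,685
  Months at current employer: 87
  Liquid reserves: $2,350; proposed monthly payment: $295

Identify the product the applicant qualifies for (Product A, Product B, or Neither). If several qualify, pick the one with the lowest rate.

Product B

DTI = 3,685/8,950 = 41.2%.
Reserves = 2,350/295 = 8.0 months.
Product A: score 629 < 640; DTI 41.2% ≤ 43%; reserves 8.0 ≥ 6 mo → does not qualify.
Product B: score 629 ≥ 620; DTI 41.2% ≤ 50%; employment 87 ≥ 6 mo → qualifies.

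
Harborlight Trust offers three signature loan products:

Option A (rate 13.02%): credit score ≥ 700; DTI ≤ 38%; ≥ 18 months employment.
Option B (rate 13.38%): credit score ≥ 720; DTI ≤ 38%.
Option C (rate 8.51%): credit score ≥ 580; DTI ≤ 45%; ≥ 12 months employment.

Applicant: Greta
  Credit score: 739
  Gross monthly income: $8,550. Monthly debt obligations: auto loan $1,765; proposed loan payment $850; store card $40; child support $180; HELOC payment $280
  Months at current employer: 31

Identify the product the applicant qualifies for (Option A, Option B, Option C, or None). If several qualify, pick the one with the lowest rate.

Total debts = (1,765 + 850 + 40 + 180 + 280) = 3,115; DTI = 3,115/8,550 = 36.4%.
Option A: score 739 ≥ 700; DTI 36.4% ≤ 38%; employment 31 ≥ 18 mo → qualifies.
Option B: score 739 ≥ 720; DTI 36.4% ≤ 38% → qualifies.
Option C: score 739 ≥ 580; DTI 36.4% ≤ 45%; employment 31 ≥ 12 mo → qualifies.
Qualifying: Option A, Option B, Option C. Lowest rate is 8.51% → Option C.

Option C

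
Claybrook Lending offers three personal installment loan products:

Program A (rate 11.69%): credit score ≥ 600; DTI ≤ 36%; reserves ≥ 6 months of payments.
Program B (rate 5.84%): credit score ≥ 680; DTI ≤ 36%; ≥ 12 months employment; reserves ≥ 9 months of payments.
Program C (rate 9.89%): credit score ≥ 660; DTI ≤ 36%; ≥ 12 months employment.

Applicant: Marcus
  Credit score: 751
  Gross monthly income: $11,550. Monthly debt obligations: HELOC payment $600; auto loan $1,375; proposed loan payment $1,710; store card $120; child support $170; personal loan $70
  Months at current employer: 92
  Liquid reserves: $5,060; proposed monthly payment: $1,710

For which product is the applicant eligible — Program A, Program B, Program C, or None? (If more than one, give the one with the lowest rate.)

Total debts = (600 + 1,375 + 1,710 + 120 + 170 + 70) = 4,045; DTI = 4,045/11,550 = 35%.
Reserves = 5,060/1,710 = 3.0 months.
Program A: score 751 ≥ 600; DTI 35% ≤ 36%; reserves 3.0 < 6 mo → does not qualify.
Program B: score 751 ≥ 680; DTI 35% ≤ 36%; employment 92 ≥ 12 mo; reserves 3.0 < 9 mo → does not qualify.
Program C: score 751 ≥ 660; DTI 35% ≤ 36%; employment 92 ≥ 12 mo → qualifies.

Program C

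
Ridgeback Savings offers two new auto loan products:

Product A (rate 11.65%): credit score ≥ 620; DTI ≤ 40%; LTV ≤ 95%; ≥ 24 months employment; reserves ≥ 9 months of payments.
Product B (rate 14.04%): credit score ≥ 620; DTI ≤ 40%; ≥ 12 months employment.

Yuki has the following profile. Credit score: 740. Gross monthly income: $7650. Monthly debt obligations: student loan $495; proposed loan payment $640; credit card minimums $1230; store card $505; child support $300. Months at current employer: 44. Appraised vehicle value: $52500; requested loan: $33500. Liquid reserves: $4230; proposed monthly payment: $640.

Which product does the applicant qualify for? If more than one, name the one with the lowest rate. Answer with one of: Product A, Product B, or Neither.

Total debts = (495 + 640 + 1,230 + 505 + 300) = 3,170; DTI = 3,170/7,650 = 41.4%.
LTV = 33,500/52,500 = 63.8%.
Reserves = 4,230/640 = 6.6 months.
Product A: score 740 ≥ 620; DTI 41.4% > 40%; LTV 63.8% ≤ 95%; employment 44 ≥ 24 mo; reserves 6.6 < 9 mo → does not qualify.
Product B: score 740 ≥ 620; DTI 41.4% > 40%; employment 44 ≥ 12 mo → does not qualify.

Neither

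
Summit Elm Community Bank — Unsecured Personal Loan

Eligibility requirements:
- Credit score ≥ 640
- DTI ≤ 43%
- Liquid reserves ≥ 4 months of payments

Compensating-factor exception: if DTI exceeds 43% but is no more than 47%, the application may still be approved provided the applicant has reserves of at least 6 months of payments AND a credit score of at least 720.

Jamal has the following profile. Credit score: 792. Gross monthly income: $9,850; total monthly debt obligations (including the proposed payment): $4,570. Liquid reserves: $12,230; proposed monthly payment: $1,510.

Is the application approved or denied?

Credit score 792 ≥ 640 (meets base)
DTI: 4,570 ÷ 9,850 = 46.4%, over the 43% base limit.
Liquid reserves cover 12,230/1,510 = 8.1 months — ≥ 4 required
46.4% falls in the override range (43%–47%), so the compensating-factor test applies.
Reserves 8.1 ≥ 6 months; credit score 792 ≥ 720.
Both override conditions satisfied; DTI exception granted.

Approved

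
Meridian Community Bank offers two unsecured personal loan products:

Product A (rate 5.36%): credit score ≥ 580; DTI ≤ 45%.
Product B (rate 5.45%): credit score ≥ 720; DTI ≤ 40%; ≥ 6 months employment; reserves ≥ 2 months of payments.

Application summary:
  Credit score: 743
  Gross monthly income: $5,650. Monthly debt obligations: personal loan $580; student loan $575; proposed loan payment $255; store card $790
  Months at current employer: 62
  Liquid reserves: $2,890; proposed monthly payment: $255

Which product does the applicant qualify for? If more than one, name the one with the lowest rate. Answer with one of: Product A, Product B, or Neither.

Total debts = (580 + 575 + 255 + 790) = 2,200; DTI = 2,200/5,650 = 38.9%.
Reserves = 2,890/255 = 11.3 months.
Product A: score 743 ≥ 580; DTI 38.9% ≤ 45% → qualifies.
Product B: score 743 ≥ 720; DTI 38.9% ≤ 40%; employment 62 ≥ 6 mo; reserves 11.3 ≥ 2 mo → qualifies.
Qualifying: Product A, Product B. Lowest rate is 5.36% → Product A.

Product A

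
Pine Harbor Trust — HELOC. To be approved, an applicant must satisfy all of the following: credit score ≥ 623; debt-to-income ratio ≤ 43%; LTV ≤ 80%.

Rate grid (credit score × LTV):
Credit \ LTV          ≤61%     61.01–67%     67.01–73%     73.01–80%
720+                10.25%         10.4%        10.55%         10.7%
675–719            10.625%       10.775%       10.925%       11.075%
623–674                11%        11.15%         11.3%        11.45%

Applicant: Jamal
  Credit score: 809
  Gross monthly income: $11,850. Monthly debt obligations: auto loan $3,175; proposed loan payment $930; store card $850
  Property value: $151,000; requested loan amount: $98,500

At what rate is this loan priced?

10.4%

Credit score 809 ≥ 623; Total monthly debts = (3,175 + 930 + 850) = 4,955. DTI: 4,955 ÷ 11,850 = 41.8%, within the 43% cap
Loan-to-value = 98,500/151,000 = 65.2% — pass (80% max)
Credit 809 → row 720+; LTV 65.2% → column 61.01–67%. Grid cell → 10.4%.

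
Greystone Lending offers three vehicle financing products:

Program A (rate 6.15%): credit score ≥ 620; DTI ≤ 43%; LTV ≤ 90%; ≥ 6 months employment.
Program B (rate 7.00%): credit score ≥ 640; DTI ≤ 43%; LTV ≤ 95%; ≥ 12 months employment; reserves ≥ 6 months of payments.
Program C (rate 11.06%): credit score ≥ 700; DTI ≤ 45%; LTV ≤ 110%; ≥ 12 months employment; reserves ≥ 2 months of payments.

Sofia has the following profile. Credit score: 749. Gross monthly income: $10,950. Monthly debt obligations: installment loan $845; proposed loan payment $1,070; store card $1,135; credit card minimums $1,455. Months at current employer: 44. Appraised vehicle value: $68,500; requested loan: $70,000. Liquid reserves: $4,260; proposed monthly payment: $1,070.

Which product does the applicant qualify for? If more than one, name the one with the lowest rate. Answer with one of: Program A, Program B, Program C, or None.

Program C

Total debts = (845 + 1,070 + 1,135 + 1,455) = 4,505; DTI = 4,505/10,950 = 41.1%.
LTV = 70,000/68,500 = 102.2%.
Reserves = 4,260/1,070 = 4.0 months.
Program A: score 749 ≥ 620; DTI 41.1% ≤ 43%; LTV 102.2% > 90%; employment 44 ≥ 6 mo → does not qualify.
Program B: score 749 ≥ 640; DTI 41.1% ≤ 43%; LTV 102.2% > 95%; employment 44 ≥ 12 mo; reserves 4.0 < 6 mo → does not qualify.
Program C: score 749 ≥ 700; DTI 41.1% ≤ 45%; LTV 102.2% ≤ 110%; employment 44 ≥ 12 mo; reserves 4.0 ≥ 2 mo → qualifies.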